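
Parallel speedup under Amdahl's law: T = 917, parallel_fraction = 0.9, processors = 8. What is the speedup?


Amdahl's law: T_p = T × ((1-p) + p/N)
= 917 × ((1-0.9) + 0.9/8)
= 917 × (0.10 + 0.1125)
= 917 × 0.2125
= 194.86
Speedup = 917/194.86
= 4.71×


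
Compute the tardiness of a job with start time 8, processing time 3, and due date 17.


Completion = start + processing = 8 + 3 = 11
Tardiness = max(0, C - d) = max(0, 11 - 17)
= max(0, -6)
= 0


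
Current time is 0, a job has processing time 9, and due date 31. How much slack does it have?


Slack = due - current_time - processing
= 31 - 0 - 9
= 22


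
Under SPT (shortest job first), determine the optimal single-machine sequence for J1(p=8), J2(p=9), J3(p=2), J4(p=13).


SPT: sort by shortest processing time
  J3: p=2
  J1: p=8
  J2: p=9
  J4: p=13
Order: J3 → J1 → J2 → J4


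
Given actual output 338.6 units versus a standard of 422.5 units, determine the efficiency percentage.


Efficiency = (actual / standard) × 100
= (338.6 / 422.5) × 100
= 80.1%


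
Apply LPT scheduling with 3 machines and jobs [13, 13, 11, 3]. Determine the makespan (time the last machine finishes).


Jobs (LPT sorted): [13, 13, 11, 3]
Machines: 3
  J=13 → Machine 1 (load: 0+13=13)
  J=13 → Machine 2 (load: 0+13=13)
  J=11 → Machine 3 (load: 0+11=11)
  J=3 → Machine 3 (load: 11+3=14)
Machine loads: [13, 13, 14]
Makespan = max = 14 time units


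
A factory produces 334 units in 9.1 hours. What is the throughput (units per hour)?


Throughput = units / time
= 334 / 9.1
= 36.7 units/hour


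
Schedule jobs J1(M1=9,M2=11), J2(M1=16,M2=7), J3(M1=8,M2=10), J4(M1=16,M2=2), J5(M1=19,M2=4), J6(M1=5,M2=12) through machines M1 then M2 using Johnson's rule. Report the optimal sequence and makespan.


Johnson's rule:
Group 1 (M1≤M2, sort by M1): ['J6', 'J3', 'J1']
Group 2 (M1>M2, sort desc M2): ['J2', 'J5', 'J4']
Sequence: J6 → J3 → J1 → J2 → J5 → J4
Makespan calculation:
  J6: M1 done=5, M2 done=17
  J3: M1 done=13, M2 done=27
  J1: M1 done=22, M2 done=38
  J2: M1 done=38, M2 done=45
  J5: M1 done=57, M2 done=61
  J4: M1 done=73, M2 done=75
= Sequence: J6 → J3 → J1 → J2 → J5 → J4, Makespan: 75


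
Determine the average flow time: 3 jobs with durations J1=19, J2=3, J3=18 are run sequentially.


Completion times:
  J1: completes at 19
  J2: completes at 22
  J3: completes at 40
Sum = 81
Average = 81/3
= 27.00


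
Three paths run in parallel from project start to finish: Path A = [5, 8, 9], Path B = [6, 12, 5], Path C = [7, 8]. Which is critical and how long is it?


Path A: 5 + 8 + 9 = 22
Path B: 6 + 12 + 5 = 23
Path C: 7 + 8 = 15
Critical path = longest = max(22, 23, 15)
= 23 (Path B)


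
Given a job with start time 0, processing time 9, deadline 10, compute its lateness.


Completion = 0 + 9 = 9
Lateness = C - d = 9 - 10
= -1


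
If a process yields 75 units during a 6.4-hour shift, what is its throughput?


Throughput = units / time
= 75 / 6.4
= 11.7 units/hour


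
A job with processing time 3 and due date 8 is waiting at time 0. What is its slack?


Slack = due - current_time - processing
= 8 - 0 - 3
= 5


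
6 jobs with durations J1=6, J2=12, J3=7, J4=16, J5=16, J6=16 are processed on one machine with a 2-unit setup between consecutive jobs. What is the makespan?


Makespan = Σ processing + (n-1) × setup
= (6 + 12 + 7 + 16 + 16 + 16) + (6-1)×2
= 73 + 10
= 83 time units


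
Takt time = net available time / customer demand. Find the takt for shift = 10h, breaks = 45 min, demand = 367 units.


Available = 10×60 - 45 = 555 min
Takt time = 555 / 367
= 1.51 min/unit


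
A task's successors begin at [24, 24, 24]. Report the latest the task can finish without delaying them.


LF = min of all successor start times
Successors start at: [24, 24, 24]
LF = min(24, 24, 24)
= 24


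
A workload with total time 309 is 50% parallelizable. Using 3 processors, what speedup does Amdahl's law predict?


Amdahl's law: T_p = T × ((1-p) + p/N)
= 309 × ((1-0.5) + 0.5/3)
= 309 × (0.50 + 0.1667)
= 309 × 0.6667
= 206.00
Speedup = 309/206.00
= 1.50×


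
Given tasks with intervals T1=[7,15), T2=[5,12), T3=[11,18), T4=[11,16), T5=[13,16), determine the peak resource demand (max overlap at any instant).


Check each time point for overlaps:
  t=11: 4 tasks active (T1, T2, T3, T4)
Max concurrent = 4


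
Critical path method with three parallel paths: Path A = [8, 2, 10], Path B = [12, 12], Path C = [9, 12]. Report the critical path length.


Path A: 8 + 2 + 10 = 20
Path B: 12 + 12 = 24
Path C: 9 + 12 = 21
Critical path = longest = max(20, 24, 21)
= 24 (Path B)


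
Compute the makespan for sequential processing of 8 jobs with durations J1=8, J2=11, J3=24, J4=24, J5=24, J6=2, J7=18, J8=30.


Sequential makespan: sum all processing times
= 8 + 11 + 24 + 24 + 24 + 2 + 18 + 30
= 141 time units


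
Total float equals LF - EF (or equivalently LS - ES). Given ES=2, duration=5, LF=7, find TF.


EF = ES + duration = 2 + 5 = 7
LS = LF - duration = 7 - 5 = 2
Total Float = LF - EF = 7 - 7
(or LS - ES = 2 - 2)
= 0


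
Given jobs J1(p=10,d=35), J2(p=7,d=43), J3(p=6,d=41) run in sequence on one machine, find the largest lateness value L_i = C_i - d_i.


Lateness per job (L = C - d):
  J1: C=10, d=35, L=-25
  J2: C=17, d=43, L=-26
  J3: C=23, d=41, L=-18
Lmax = max(-25, -26, -18)
= -18


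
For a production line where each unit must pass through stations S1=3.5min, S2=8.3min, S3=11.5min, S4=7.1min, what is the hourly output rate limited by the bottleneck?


Bottleneck = longest station time
Station times: [3.5, 8.3, 11.5, 7.1]
Max = 11.5 min
Rate = 60 / 11.5
= 5.22 units/hour (bottleneck: 11.5min)


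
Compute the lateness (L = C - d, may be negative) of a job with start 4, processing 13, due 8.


Completion = 4 + 13 = 17
Lateness = C - d = 17 - 8
= 9


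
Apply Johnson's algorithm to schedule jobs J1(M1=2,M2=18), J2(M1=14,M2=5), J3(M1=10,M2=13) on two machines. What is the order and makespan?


Johnson's rule:
Group 1 (M1≤M2, sort by M1): ['J1', 'J3']
Group 2 (M1>M2, sort desc M2): ['J2']
Sequence: J1 → J3 → J2
Makespan calculation:
  J1: M1 done=2, M2 done=20
  J3: M1 done=12, M2 done=33
  J2: M1 done=26, M2 done=38
= Sequence: J1 → J3 → J2, Makespan: 38


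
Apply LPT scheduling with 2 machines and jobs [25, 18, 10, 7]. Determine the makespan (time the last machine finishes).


Jobs (LPT sorted): [25, 18, 10, 7]
Machines: 2
  J=25 → Machine 1 (load: 0+25=25)
  J=18 → Machine 2 (load: 0+18=18)
  J=10 → Machine 2 (load: 18+10=28)
  J=7 → Machine 1 (load: 25+7=32)
Machine loads: [32, 28]
Makespan = max = 32 time units


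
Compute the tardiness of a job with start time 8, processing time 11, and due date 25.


Completion = start + processing = 8 + 11 = 19
Tardiness = max(0, C - d) = max(0, 19 - 25)
= max(0, -6)
= 0


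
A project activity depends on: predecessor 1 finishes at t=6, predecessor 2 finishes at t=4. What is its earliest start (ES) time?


ES = max of all predecessor completion times
Predecessors: [6, 4]
ES = max(6, 4)
= 6


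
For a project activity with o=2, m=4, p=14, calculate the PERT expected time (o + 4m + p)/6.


te = (o + 4m + p) / 6
= (2 + 4×4 + 14) / 6
= (2 + 16 + 14) / 6
= 32 / 6
= 5.33


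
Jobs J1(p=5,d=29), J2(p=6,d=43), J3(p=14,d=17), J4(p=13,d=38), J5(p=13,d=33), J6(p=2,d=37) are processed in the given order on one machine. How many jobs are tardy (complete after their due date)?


Completion vs due date:
  J1: C=5, d=29 → on time
  J2: C=11, d=43 → on time
  J3: C=25, d=17 → TARDY
  J4: C=38, d=38 → on time
  J5: C=51, d=33 → TARDY
  J6: C=53, d=37 → TARDY
Tardy jobs: J3, J5, J6
Count = 3


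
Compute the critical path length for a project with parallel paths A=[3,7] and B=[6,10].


Path A: 3 + 7 = 10
Path B: 6 + 10 = 16
Critical path = longest = max(10, 16)
= 16 (Path B)


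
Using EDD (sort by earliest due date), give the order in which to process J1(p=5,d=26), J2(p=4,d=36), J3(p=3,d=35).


EDD: sort by earliest due date
  J1: d=26, p=5
  J3: d=35, p=3
  J2: d=36, p=4
Order: J1 → J3 → J2


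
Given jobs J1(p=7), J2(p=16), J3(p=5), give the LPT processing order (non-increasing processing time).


LPT: sort by longest processing time first
  J2: p=16
  J1: p=7
  J3: p=5
Order: J2 → J1 → J3


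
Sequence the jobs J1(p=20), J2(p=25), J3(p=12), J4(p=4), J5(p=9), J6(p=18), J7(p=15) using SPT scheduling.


SPT: sort by shortest processing time
  J4: p=4
  J5: p=9
  J3: p=12
  J7: p=15
  J6: p=18
  J1: p=20
  J2: p=25
Order: J4 → J5 → J3 → J7 → J6 → J1 → J2


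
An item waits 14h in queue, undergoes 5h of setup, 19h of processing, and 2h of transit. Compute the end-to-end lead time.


Lead time = queue + setup + processing + transit
= 14 + 5 + 19 + 2
= 40 hours


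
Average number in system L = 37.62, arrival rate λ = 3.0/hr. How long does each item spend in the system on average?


Little's law: L = λW → W = L / λ
= 37.62 / 3.0
= 12.54 hours


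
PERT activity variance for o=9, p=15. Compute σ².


σ² = ((p - o) / 6)² = (p - o)² / 36
= (15 - 9)² / 36
= 6² / 36
= 36 / 36
= 1.0000


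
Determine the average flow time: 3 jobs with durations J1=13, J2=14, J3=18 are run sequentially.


Completion times:
  J1: completes at 13
  J2: completes at 27
  J3: completes at 45
Sum = 85
Average = 85/3
= 28.33


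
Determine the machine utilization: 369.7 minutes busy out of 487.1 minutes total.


Utilization = busy / total × 100
= 369.7 / 487.1 × 100
= 75.9%


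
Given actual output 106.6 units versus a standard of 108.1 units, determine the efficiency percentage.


Efficiency = (actual / standard) × 100
= (106.6 / 108.1) × 100
= 98.6%


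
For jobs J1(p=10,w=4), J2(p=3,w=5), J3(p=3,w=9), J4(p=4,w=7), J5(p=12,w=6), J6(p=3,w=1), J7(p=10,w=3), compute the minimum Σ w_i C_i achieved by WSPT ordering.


WSPT order (by p/w): J3 → J4 → J2 → J5 → J1 → J6 → J7
  J3: C=3, w·C=9×3=27
  J4: C=7, w·C=7×7=49
  J2: C=10, w·C=5×10=50
  J5: C=22, w·C=6×22=132
  J1: C=32, w·C=4×32=128
  J6: C=35, w·C=1×35=35
  J7: C=45, w·C=3×45=135
Σ w·C = 556
= 556


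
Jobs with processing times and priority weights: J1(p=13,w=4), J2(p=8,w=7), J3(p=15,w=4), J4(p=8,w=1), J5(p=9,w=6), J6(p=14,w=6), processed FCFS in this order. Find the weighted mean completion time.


Completion times:
  J1: C=13, w×C=4×13=52
  J2: C=21, w×C=7×21=147
  J3: C=36, w×C=4×36=144
  J4: C=44, w×C=1×44=44
  J5: C=53, w×C=6×53=318
  J6: C=67, w×C=6×67=402
Sum w×C = 1107
Sum w = 28
Weighted avg = 1107/28
= 39.54


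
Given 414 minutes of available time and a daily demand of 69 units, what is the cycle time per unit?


Cycle time = available time / demand
= 414 / 69
= 6.00 min/unit


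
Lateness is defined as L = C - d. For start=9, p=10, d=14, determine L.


Completion = 9 + 10 = 19
Lateness = C - d = 19 - 14
= 5


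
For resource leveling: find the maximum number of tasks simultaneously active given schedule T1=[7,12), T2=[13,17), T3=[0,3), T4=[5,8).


Check each time point for overlaps:
  t=7: 2 tasks active (T1, T4)
Max concurrent = 2


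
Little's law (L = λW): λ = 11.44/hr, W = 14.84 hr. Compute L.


Little's law: L = λ × W
= 11.44 × 14.84
= 169.77


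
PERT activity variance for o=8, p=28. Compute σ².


σ² = ((p - o) / 6)² = (p - o)² / 36
= (28 - 8)² / 36
= 20² / 36
= 400 / 36
= 11.1111


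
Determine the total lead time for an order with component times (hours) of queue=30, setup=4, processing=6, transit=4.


Lead time = queue + setup + processing + transit
= 30 + 4 + 6 + 4
= 44 hours


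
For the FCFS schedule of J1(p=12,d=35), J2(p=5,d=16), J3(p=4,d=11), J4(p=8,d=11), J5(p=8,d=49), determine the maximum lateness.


Lateness per job (L = C - d):
  J1: C=12, d=35, L=-23
  J2: C=17, d=16, L=1
  J3: C=21, d=11, L=10
  J4: C=29, d=11, L=18
  J5: C=37, d=49, L=-12
Lmax = max(-23, 1, 10, 18, -12)
= 18


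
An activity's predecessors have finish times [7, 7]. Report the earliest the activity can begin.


ES = max of all predecessor completion times
Predecessors: [7, 7]
ES = max(7, 7)
= 7


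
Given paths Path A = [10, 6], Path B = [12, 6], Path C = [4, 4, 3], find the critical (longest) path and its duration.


Path A: 10 + 6 = 16
Path B: 12 + 6 = 18
Path C: 4 + 4 + 3 = 11
Critical path = longest = max(16, 18, 11)
= 18 (Path B)


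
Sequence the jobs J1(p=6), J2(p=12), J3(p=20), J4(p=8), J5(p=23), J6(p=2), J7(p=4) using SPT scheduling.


SPT: sort by shortest processing time
  J6: p=2
  J7: p=4
  J1: p=6
  J4: p=8
  J2: p=12
  J3: p=20
  J5: p=23
Order: J6 → J7 → J1 → J4 → J2 → J3 → J5


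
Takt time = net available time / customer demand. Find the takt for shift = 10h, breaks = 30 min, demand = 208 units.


Available = 10×60 - 30 = 570 min
Takt time = 570 / 208
= 2.74 min/unit


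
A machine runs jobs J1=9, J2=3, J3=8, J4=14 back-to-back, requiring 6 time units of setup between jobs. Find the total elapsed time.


Makespan = Σ processing + (n-1) × setup
= (9 + 3 + 8 + 14) + (4-1)×6
= 34 + 18
= 52 time units


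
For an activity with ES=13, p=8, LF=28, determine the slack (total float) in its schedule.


EF = ES + duration = 13 + 8 = 21
LS = LF - duration = 28 - 8 = 20
Total Float = LF - EF = 28 - 21
(or LS - ES = 20 - 13)
= 7


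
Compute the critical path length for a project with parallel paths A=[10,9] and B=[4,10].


Path A: 10 + 9 = 19
Path B: 4 + 10 = 14
Critical path = longest = max(19, 14)
= 19 (Path A)


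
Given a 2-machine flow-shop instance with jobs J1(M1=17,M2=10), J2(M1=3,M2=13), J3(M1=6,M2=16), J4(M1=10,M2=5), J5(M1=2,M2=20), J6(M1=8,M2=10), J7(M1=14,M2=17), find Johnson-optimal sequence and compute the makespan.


Johnson's rule:
Group 1 (M1≤M2, sort by M1): ['J5', 'J2', 'J3', 'J6', 'J7']
Group 2 (M1>M2, sort desc M2): ['J1', 'J4']
Sequence: J5 → J2 → J3 → J6 → J7 → J1 → J4
Makespan calculation:
  J5: M1 done=2, M2 done=22
  J2: M1 done=5, M2 done=35
  J3: M1 done=11, M2 done=51
  J6: M1 done=19, M2 done=61
  J7: M1 done=33, M2 done=78
  J1: M1 done=50, M2 done=88
  J4: M1 done=60, M2 done=93
= Sequence: J5 → J2 → J3 → J6 → J7 → J1 → J4, Makespan: 93


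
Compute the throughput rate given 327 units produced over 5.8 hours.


Throughput = units / time
= 327 / 5.8
= 56.4 units/hour


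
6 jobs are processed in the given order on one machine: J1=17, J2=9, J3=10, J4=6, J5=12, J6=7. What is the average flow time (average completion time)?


Completion times:
  J1: completes at 17
  J2: completes at 26
  J3: completes at 36
  J4: completes at 42
  J5: completes at 54
  J6: completes at 61
Sum = 236
Average = 236/6
= 39.33


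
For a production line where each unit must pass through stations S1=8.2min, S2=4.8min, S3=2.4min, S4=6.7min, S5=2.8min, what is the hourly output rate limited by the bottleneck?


Bottleneck = longest station time
Station times: [8.2, 4.8, 2.4, 6.7, 2.8]
Max = 8.2 min
Rate = 60 / 8.2
= 7.32 units/hour (bottleneck: 8.2min)


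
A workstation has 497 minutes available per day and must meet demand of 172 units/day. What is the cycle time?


Cycle time = available time / demand
= 497 / 172
= 2.89 min/unit


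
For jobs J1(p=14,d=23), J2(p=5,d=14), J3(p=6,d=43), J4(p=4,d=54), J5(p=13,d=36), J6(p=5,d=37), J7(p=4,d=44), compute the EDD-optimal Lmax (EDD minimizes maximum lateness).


EDD order: J2 → J1 → J5 → J6 → J3 → J7 → J4
Completion and lateness:
  J2: C=5, d=14, L=5-14=-9
  J1: C=19, d=23, L=19-23=-4
  J5: C=32, d=36, L=32-36=-4
  J6: C=37, d=37, L=37-37=0
  J3: C=43, d=43, L=43-43=0
  J7: C=47, d=44, L=47-44=3
  J4: C=51, d=54, L=51-54=-3
Lmax = max(-9, -4, -4, 0, 0, 3, -3)
= 3


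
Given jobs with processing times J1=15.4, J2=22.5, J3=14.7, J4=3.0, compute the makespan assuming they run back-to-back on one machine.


Sequential makespan: sum all processing times
= 15.4 + 22.5 + 14.7 + 3.0
= 55.6 time units


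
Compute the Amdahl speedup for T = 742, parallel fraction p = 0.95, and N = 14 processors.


Amdahl's law: T_p = T × ((1-p) + p/N)
= 742 × ((1-0.95) + 0.95/14)
= 742 × (0.05 + 0.0679)
= 742 × 0.1179
= 87.45
Speedup = 742/87.45
= 8.48×


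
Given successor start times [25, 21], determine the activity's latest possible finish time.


LF = min of all successor start times
Successors start at: [25, 21]
LF = min(25, 21)
= 21


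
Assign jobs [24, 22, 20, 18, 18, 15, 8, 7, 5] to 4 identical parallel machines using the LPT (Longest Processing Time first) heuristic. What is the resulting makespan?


Jobs (LPT sorted): [24, 22, 20, 18, 18, 15, 8, 7, 5]
Machines: 4
  J=24 → Machine 1 (load: 0+24=24)
  J=22 → Machine 2 (load: 0+22=22)
  J=20 → Machine 3 (load: 0+20=20)
  J=18 → Machine 4 (load: 0+18=18)
  J=18 → Machine 4 (load: 18+18=36)
  J=15 → Machine 3 (load: 20+15=35)
  J=8 → Machine 2 (load: 22+8=30)
  J=7 → Machine 1 (load: 24+7=31)
  J=5 → Machine 2 (load: 30+5=35)
Machine loads: [31, 35, 35, 36]
Makespan = max = 36 time units


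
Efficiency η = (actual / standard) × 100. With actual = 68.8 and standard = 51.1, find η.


Efficiency = (actual / standard) × 100
= (68.8 / 51.1) × 100
= 134.6%


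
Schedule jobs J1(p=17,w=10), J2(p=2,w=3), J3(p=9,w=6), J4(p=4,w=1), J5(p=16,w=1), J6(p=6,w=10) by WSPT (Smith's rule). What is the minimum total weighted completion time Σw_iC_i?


WSPT order (by p/w): J6 → J2 → J3 → J1 → J4 → J5
  J6: C=6, w·C=10×6=60
  J2: C=8, w·C=3×8=24
  J3: C=17, w·C=6×17=102
  J1: C=34, w·C=10×34=340
  J4: C=38, w·C=1×38=38
  J5: C=54, w·C=1×54=54
Σ w·C = 618
= 618


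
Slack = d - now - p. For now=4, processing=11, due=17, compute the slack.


Slack = due - current_time - processing
= 17 - 4 - 11
= 2


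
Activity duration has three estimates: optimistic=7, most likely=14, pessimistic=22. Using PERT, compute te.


te = (o + 4m + p) / 6
= (7 + 4×14 + 22) / 6
= (7 + 56 + 22) / 6
= 85 / 6
= 14.17


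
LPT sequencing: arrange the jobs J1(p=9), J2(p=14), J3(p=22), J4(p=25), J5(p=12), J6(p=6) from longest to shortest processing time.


LPT: sort by longest processing time first
  J4: p=25
  J3: p=22
  J2: p=14
  J5: p=12
  J1: p=9
  J6: p=6
Order: J4 → J3 → J2 → J5 → J1 → J6


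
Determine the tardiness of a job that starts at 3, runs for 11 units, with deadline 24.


Completion = start + processing = 3 + 11 = 14
Tardiness = max(0, C - d) = max(0, 14 - 24)
= max(0, -10)
= 0


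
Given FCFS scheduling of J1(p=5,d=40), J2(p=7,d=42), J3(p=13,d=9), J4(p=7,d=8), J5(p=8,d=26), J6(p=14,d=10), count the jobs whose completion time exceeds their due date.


Completion vs due date:
  J1: C=5, d=40 → on time
  J2: C=12, d=42 → on time
  J3: C=25, d=9 → TARDY
  J4: C=32, d=8 → TARDY
  J5: C=40, d=26 → TARDY
  J6: C=54, d=10 → TARDY
Tardy jobs: J3, J4, J5, J6
Count = 4


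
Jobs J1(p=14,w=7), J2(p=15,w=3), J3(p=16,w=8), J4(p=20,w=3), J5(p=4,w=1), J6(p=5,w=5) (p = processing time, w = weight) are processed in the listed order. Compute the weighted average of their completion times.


Completion times:
  J1: C=14, w×C=7×14=98
  J2: C=29, w×C=3×29=87
  J3: C=45, w×C=8×45=360
  J4: C=65, w×C=3×65=195
  J5: C=69, w×C=1×69=69
  J6: C=74, w×C=5×74=370
Sum w×C = 1179
Sum w = 27
Weighted avg = 1179/27
= 43.67


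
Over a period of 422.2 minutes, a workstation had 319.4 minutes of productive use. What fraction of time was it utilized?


Utilization = busy / total × 100
= 319.4 / 422.2 × 100
= 75.7%


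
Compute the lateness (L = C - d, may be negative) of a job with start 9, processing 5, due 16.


Completion = 9 + 5 = 14
Lateness = C - d = 14 - 16
= -2


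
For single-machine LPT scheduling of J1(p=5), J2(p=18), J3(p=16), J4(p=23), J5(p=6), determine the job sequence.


LPT: sort by longest processing time first
  J4: p=23
  J2: p=18
  J3: p=16
  J5: p=6
  J1: p=5
Order: J4 → J2 → J3 → J5 → J1


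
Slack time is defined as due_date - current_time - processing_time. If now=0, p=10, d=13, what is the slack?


Slack = due - current_time - processing
= 13 - 0 - 10
= 3


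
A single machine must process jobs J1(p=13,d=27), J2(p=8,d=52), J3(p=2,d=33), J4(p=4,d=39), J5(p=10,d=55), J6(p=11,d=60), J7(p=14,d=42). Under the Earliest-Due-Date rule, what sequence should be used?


EDD: sort by earliest due date
  J1: d=27, p=13
  J3: d=33, p=2
  J4: d=39, p=4
  J7: d=42, p=14
  J2: d=52, p=8
  J5: d=55, p=10
  J6: d=60, p=11
Order: J1 → J3 → J4 → J7 → J2 → J5 → J6


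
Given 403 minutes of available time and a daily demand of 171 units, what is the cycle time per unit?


Cycle time = available time / demand
= 403 / 171
= 2.36 min/unit


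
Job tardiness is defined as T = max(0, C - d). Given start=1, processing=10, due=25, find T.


Completion = start + processing = 1 + 10 = 11
Tardiness = max(0, C - d) = max(0, 11 - 25)
= max(0, -14)
= 0


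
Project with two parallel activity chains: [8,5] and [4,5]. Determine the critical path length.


Path A: 8 + 5 = 13
Path B: 4 + 5 = 9
Critical path = longest = max(13, 9)
= 13 (Path A)


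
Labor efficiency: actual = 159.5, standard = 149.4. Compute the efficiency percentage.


Efficiency = (actual / standard) × 100
= (159.5 / 149.4) × 100
= 106.8%


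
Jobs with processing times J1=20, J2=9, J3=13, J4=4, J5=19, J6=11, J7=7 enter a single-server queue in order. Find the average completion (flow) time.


Completion times:
  J1: completes at 20
  J2: completes at 29
  J3: completes at 42
  J4: completes at 46
  J5: completes at 65
  J6: completes at 76
  J7: completes at 83
Sum = 361
Average = 361/7
= 51.57


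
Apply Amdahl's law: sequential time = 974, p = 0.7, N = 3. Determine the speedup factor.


Amdahl's law: T_p = T × ((1-p) + p/N)
= 974 × ((1-0.7) + 0.7/3)
= 974 × (0.30 + 0.2333)
= 974 × 0.5333
= 519.47
Speedup = 974/519.47
= 1.88×


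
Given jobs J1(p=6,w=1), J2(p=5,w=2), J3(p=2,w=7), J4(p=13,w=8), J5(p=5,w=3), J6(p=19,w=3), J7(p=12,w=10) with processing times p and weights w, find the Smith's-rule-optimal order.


WSPT (Smith's rule): sort by p/w ascending
  J3: p/w = 2/7 = 0.286
  J7: p/w = 12/10 = 1.200
  J4: p/w = 13/8 = 1.625
  J5: p/w = 5/3 = 1.667
  J2: p/w = 5/2 = 2.500
  J1: p/w = 6/1 = 6.000
  J6: p/w = 19/3 = 6.333
Order: J3 → J7 → J4 → J5 → J2 → J1 → J6


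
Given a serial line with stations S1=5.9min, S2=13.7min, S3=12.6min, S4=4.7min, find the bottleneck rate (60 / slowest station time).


Bottleneck = longest station time
Station times: [5.9, 13.7, 12.6, 4.7]
Max = 13.7 min
Rate = 60 / 13.7
= 4.38 units/hour (bottleneck: 13.7min)


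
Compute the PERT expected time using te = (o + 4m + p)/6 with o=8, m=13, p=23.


te = (o + 4m + p) / 6
= (8 + 4×13 + 23) / 6
= (8 + 52 + 23) / 6
= 83 / 6
= 13.83


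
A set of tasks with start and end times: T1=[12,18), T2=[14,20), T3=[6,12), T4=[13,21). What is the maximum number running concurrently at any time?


Check each time point for overlaps:
  t=14: 3 tasks active (T1, T2, T4)
Max concurrent = 3


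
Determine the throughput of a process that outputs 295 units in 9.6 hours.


Throughput = units / time
= 295 / 9.6
= 30.7 units/hour


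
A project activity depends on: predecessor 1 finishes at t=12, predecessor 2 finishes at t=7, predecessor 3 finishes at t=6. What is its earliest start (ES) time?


ES = max of all predecessor completion times
Predecessors: [12, 7, 6]
ES = max(12, 7, 6)
= 12


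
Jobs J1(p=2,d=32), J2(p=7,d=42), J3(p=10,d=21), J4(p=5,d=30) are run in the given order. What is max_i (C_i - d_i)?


Lateness per job (L = C - d):
  J1: C=2, d=32, L=-30
  J2: C=9, d=42, L=-33
  J3: C=19, d=21, L=-2
  J4: C=24, d=30, L=-6
Lmax = max(-30, -33, -2, -6)
= -2


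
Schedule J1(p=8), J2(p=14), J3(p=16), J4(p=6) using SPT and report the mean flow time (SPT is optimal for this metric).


SPT order: J4 → J1 → J2 → J3
Completion times:
  J4: C=6
  J1: C=14
  J2: C=28
  J3: C=44
Sum = 92, n = 4
Mean flow = 92/4
= 23.00


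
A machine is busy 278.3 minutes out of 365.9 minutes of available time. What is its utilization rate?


Utilization = busy / total × 100
= 278.3 / 365.9 × 100
= 76.1%


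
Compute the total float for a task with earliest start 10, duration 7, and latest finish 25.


EF = ES + duration = 10 + 7 = 17
LS = LF - duration = 25 - 7 = 18
Total Float = LF - EF = 25 - 17
(or LS - ES = 18 - 10)
= 8


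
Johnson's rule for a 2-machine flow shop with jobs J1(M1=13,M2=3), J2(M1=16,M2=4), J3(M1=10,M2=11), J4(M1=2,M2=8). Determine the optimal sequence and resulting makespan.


Johnson's rule:
Group 1 (M1≤M2, sort by M1): ['J4', 'J3']
Group 2 (M1>M2, sort desc M2): ['J2', 'J1']
Sequence: J4 → J3 → J2 → J1
Makespan calculation:
  J4: M1 done=2, M2 done=10
  J3: M1 done=12, M2 done=23
  J2: M1 done=28, M2 done=32
  J1: M1 done=41, M2 done=44
= Sequence: J4 → J3 → J2 → J1, Makespan: 44


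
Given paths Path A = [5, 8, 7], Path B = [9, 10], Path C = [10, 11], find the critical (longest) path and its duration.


Path A: 5 + 8 + 7 = 20
Path B: 9 + 10 = 19
Path C: 10 + 11 = 21
Critical path = longest = max(20, 19, 21)
= 21 (Path C)


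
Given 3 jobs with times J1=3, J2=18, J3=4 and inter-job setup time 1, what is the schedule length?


Makespan = Σ processing + (n-1) × setup
= (3 + 18 + 4) + (3-1)×1
= 25 + 2
= 27 time units


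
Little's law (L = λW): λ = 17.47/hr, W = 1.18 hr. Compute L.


Little's law: L = λ × W
= 17.47 × 1.18
= 20.61


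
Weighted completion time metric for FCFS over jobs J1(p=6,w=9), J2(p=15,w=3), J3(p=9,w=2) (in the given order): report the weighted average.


Completion times:
  J1: C=6, w×C=9×6=54
  J2: C=21, w×C=3×21=63
  J3: C=30, w×C=2×30=60
Sum w×C = 177
Sum w = 14
Weighted avg = 177/14
= 12.64


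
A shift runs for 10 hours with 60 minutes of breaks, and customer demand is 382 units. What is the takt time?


Available = 10×60 - 60 = 540 min
Takt time = 540 / 382
= 1.41 min/unit


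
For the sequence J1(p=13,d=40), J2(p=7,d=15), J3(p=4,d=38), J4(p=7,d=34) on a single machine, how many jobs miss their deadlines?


Completion vs due date:
  J1: C=13, d=40 → on time
  J2: C=20, d=15 → TARDY
  J3: C=24, d=38 → on time
  J4: C=31, d=34 → on time
Tardy jobs: J2
Count = 1


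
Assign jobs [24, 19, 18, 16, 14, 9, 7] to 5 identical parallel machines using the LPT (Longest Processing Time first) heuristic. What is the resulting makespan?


Jobs (LPT sorted): [24, 19, 18, 16, 14, 9, 7]
Machines: 5
  J=24 → Machine 1 (load: 0+24=24)
  J=19 → Machine 2 (load: 0+19=19)
  J=18 → Machine 3 (load: 0+18=18)
  J=16 → Machine 4 (load: 0+16=16)
  J=14 → Machine 5 (load: 0+14=14)
  J=9 → Machine 5 (load: 14+9=23)
  J=7 → Machine 4 (load: 16+7=23)
Machine loads: [24, 19, 18, 23, 23]
Makespan = max = 24 time units


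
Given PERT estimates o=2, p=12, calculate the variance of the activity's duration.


σ² = ((p - o) / 6)² = (p - o)² / 36
= (12 - 2)² / 36
= 10² / 36
= 100 / 36
= 2.7778


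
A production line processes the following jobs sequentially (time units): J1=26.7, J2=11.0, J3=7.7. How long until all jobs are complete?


Sequential makespan: sum all processing times
= 26.7 + 11.0 + 7.7
= 45.4 time units


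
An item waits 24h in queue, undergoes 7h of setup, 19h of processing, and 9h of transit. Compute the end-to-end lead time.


Lead time = queue + setup + processing + transit
= 24 + 7 + 19 + 9
= 59 hours


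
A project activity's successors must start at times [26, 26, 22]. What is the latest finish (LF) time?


LF = min of all successor start times
Successors start at: [26, 26, 22]
LF = min(26, 26, 22)
= 22


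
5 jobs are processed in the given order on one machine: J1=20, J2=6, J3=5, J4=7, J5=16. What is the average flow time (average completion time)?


Completion times:
  J1: completes at 20
  J2: completes at 26
  J3: completes at 31
  J4: completes at 38
  J5: completes at 54
Sum = 169
Average = 169/5
= 33.80


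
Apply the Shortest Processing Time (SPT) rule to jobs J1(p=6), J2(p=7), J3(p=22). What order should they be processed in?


SPT: sort by shortest processing time
  J1: p=6
  J2: p=7
  J3: p=22
Order: J1 → J2 → J3


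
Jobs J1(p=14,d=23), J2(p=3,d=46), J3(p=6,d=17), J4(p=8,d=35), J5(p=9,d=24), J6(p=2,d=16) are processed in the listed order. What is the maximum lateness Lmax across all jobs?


Lateness per job (L = C - d):
  J1: C=14, d=23, L=-9
  J2: C=17, d=46, L=-29
  J3: C=23, d=17, L=6
  J4: C=31, d=35, L=-4
  J5: C=40, d=24, L=16
  J6: C=42, d=16, L=26
Lmax = max(-9, -29, 6, -4, 16, 26)
= 26


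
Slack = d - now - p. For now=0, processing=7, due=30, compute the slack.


Slack = due - current_time - processing
= 30 - 0 - 7
= 23


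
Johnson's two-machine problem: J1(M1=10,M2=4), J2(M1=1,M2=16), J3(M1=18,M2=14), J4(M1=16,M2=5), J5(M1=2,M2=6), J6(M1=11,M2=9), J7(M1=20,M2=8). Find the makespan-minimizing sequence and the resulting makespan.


Johnson's rule:
Group 1 (M1≤M2, sort by M1): ['J2', 'J5']
Group 2 (M1>M2, sort desc M2): ['J3', 'J6', 'J7', 'J4', 'J1']
Sequence: J2 → J5 → J3 → J6 → J7 → J4 → J1
Makespan calculation:
  J2: M1 done=1, M2 done=17
  J5: M1 done=3, M2 done=23
  J3: M1 done=21, M2 done=37
  J6: M1 done=32, M2 done=46
  J7: M1 done=52, M2 done=60
  J4: M1 done=68, M2 done=73
  J1: M1 done=78, M2 done=82
= Sequence: J2 → J5 → J3 → J6 → J7 → J4 → J1, Makespan: 82


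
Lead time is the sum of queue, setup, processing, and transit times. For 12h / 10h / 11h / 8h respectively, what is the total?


Lead time = queue + setup + processing + transit
= 12 + 10 + 11 + 8
= 41 hours


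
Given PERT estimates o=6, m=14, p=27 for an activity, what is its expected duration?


te = (o + 4m + p) / 6
= (6 + 4×14 + 27) / 6
= (6 + 56 + 27) / 6
= 89 / 6
= 14.83


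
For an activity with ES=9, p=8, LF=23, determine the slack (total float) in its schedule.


EF = ES + duration = 9 + 8 = 17
LS = LF - duration = 23 - 8 = 15
Total Float = LF - EF = 23 - 17
(or LS - ES = 15 - 9)
= 6


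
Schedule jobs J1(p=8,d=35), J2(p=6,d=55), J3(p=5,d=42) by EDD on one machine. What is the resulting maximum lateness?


EDD order: J1 → J3 → J2
Completion and lateness:
  J1: C=8, d=35, L=8-35=-27
  J3: C=13, d=42, L=13-42=-29
  J2: C=19, d=55, L=19-55=-36
Lmax = max(-27, -29, -36)
= -27


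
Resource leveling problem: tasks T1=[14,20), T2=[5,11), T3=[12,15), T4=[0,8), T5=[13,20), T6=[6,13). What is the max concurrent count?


Check each time point for overlaps:
  t=6: 3 tasks active (T2, T4, T6)
Max concurrent = 3


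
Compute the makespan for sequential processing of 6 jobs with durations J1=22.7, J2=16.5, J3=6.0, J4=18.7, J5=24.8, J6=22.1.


Sequential makespan: sum all processing times
= 22.7 + 16.5 + 6.0 + 18.7 + 24.8 + 22.1
= 110.8 time units


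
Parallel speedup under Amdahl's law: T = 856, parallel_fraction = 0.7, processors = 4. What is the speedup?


Amdahl's law: T_p = T × ((1-p) + p/N)
= 856 × ((1-0.7) + 0.7/4)
= 856 × (0.30 + 0.1750)
= 856 × 0.4750
= 406.60
Speedup = 856/406.60
= 2.11×


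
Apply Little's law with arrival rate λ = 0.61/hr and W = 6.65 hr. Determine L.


Little's law: L = λ × W
= 0.61 × 6.65
= 4.06


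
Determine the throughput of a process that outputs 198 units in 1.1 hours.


Throughput = units / time
= 198 / 1.1
= 180.0 units/hour


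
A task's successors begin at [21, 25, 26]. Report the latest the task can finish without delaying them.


LF = min of all successor start times
Successors start at: [21, 25, 26]
LF = min(21, 25, 26)
= 21


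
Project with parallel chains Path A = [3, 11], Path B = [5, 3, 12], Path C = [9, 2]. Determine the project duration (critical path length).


Path A: 3 + 11 = 14
Path B: 5 + 3 + 12 = 20
Path C: 9 + 2 = 11
Critical path = longest = max(14, 20, 11)
= 20 (Path B)


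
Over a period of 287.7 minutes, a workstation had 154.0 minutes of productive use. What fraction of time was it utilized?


Utilization = busy / total × 100
= 154.0 / 287.7 × 100
= 53.5%


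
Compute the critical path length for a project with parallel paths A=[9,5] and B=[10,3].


Path A: 9 + 5 = 14
Path B: 10 + 3 = 13
Critical path = longest = max(14, 13)
= 14 (Path A)


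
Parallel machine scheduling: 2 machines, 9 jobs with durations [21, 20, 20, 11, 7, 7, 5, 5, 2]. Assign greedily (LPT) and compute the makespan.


Jobs (LPT sorted): [21, 20, 20, 11, 7, 7, 5, 5, 2]
Machines: 2
  J=21 → Machine 1 (load: 0+21=21)
  J=20 → Machine 2 (load: 0+20=20)
  J=20 → Machine 2 (load: 20+20=40)
  J=11 → Machine 1 (load: 21+11=32)
  J=7 → Machine 1 (load: 32+7=39)
  J=7 → Machine 1 (load: 39+7=46)
  J=5 → Machine 2 (load: 40+5=45)
  J=5 → Machine 2 (load: 45+5=50)
  J=2 → Machine 1 (load: 46+2=48)
Machine loads: [48, 50]
Makespan = max = 50 time units


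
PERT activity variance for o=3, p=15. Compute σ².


σ² = ((p - o) / 6)² = (p - o)² / 36
= (15 - 3)² / 36
= 12² / 36
= 144 / 36
= 4.0000


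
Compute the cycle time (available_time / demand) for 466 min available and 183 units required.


Cycle time = available time / demand
= 466 / 183
= 2.55 min/unit


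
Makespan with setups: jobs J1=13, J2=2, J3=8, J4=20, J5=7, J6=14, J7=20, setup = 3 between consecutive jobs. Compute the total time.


Makespan = Σ processing + (n-1) × setup
= (13 + 2 + 8 + 20 + 7 + 14 + 20) + (7-1)×3
= 84 + 18
= 102 time units


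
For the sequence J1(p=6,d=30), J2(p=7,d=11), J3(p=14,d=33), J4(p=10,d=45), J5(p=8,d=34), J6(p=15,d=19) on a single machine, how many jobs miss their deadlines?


Completion vs due date:
  J1: C=6, d=30 → on time
  J2: C=13, d=11 → TARDY
  J3: C=27, d=33 → on time
  J4: C=37, d=45 → on time
  J5: C=45, d=34 → TARDY
  J6: C=60, d=19 → TARDY
Tardy jobs: J2, J5, J6
Count = 3


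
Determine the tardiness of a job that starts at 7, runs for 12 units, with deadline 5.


Completion = start + processing = 7 + 12 = 19
Tardiness = max(0, C - d) = max(0, 19 - 5)
= max(0, 14)
= 14


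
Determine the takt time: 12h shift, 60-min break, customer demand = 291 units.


Available = 12×60 - 60 = 660 min
Takt time = 660 / 291
= 2.27 min/unit


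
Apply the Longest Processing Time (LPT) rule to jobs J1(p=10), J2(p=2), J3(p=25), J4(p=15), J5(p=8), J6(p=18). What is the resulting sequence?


LPT: sort by longest processing time first
  J3: p=25
  J6: p=18
  J4: p=15
  J1: p=10
  J5: p=8
  J2: p=2
Order: J3 → J6 → J4 → J1 → J5 → J2


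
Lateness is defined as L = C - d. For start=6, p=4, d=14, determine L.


Completion = 6 + 4 = 10
Lateness = C - d = 10 - 14
= -4


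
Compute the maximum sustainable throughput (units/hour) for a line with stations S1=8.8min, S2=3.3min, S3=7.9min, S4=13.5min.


Bottleneck = longest station time
Station times: [8.8, 3.3, 7.9, 13.5]
Max = 13.5 min
Rate = 60 / 13.5
= 4.44 units/hour (bottleneck: 13.5min)


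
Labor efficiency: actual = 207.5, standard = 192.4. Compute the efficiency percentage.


Efficiency = (actual / standard) × 100
= (207.5 / 192.4) × 100
= 107.8%


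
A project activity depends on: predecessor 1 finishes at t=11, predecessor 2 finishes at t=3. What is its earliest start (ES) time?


ES = max of all predecessor completion times
Predecessors: [11, 3]
ES = max(11, 3)
= 11


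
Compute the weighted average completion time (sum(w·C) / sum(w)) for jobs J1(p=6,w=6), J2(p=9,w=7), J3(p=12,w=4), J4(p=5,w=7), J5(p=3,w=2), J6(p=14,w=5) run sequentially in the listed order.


Completion times:
  J1: C=6, w×C=6×6=36
  J2: C=15, w×C=7×15=105
  J3: C=27, w×C=4×27=108
  J4: C=32, w×C=7×32=224
  J5: C=35, w×C=2×35=70
  J6: C=49, w×C=5×49=245
Sum w×C = 788
Sum w = 31
Weighted avg = 788/31
= 25.42


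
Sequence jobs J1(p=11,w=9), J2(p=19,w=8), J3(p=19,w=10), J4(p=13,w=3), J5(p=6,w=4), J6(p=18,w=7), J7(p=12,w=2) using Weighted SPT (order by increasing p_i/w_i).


WSPT (Smith's rule): sort by p/w ascending
  J1: p/w = 11/9 = 1.222
  J5: p/w = 6/4 = 1.500
  J3: p/w = 19/10 = 1.900
  J2: p/w = 19/8 = 2.375
  J6: p/w = 18/7 = 2.571
  J4: p/w = 13/3 = 4.333
  J7: p/w = 12/2 = 6.000
Order: J1 → J5 → J3 → J2 → J6 → J4 → J7


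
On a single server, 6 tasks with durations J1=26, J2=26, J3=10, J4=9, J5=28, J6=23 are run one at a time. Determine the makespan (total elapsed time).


Sequential makespan: sum all processing times
= 26 + 26 + 10 + 9 + 28 + 23
= 122 time units


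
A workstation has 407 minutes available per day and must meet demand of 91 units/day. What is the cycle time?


Cycle time = available time / demand
= 407 / 91
= 4.47 min/unit


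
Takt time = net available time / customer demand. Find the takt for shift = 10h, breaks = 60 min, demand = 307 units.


Available = 10×60 - 60 = 540 min
Takt time = 540 / 307
= 1.76 min/unit


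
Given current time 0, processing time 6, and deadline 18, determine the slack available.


Slack = due - current_time - processing
= 18 - 0 - 6
= 12


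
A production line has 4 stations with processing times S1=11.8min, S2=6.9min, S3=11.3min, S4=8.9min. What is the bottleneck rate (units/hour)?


Bottleneck = longest station time
Station times: [11.8, 6.9, 11.3, 8.9]
Max = 11.8 min
Rate = 60 / 11.8
= 5.08 units/hour (bottleneck: 11.8min)


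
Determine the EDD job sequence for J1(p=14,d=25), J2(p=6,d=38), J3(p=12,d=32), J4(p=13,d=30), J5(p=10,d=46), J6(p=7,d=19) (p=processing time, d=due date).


EDD: sort by earliest due date
  J6: d=19, p=7
  J1: d=25, p=14
  J4: d=30, p=13
  J3: d=32, p=12
  J2: d=38, p=6
  J5: d=46, p=10
Order: J6 → J1 → J4 → J3 → J2 → J5


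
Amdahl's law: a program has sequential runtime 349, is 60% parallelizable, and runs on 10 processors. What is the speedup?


Amdahl's law: T_p = T × ((1-p) + p/N)
= 349 × ((1-0.6) + 0.6/10)
= 349 × (0.40 + 0.0600)
= 349 × 0.4600
= 160.54
Speedup = 349/160.54
= 2.17×


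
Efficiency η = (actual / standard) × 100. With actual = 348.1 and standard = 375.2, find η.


Efficiency = (actual / standard) × 100
= (348.1 / 375.2) × 100
= 92.8%


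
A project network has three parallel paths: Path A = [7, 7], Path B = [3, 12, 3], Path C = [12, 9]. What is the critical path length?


Path A: 7 + 7 = 14
Path B: 3 + 12 + 3 = 18
Path C: 12 + 9 = 21
Critical path = longest = max(14, 18, 21)
= 21 (Path C)


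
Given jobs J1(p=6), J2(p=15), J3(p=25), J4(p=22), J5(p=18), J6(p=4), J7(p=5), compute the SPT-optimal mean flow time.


SPT order: J6 → J7 → J1 → J2 → J5 → J4 → J3
Completion times:
  J6: C=4
  J7: C=9
  J1: C=15
  J2: C=30
  J5: C=48
  J4: C=70
  J3: C=95
Sum = 271, n = 7
Mean flow = 271/7
= 38.71


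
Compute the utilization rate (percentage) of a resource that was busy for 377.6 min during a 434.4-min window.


Utilization = busy / total × 100
= 377.6 / 434.4 × 100
= 86.9%


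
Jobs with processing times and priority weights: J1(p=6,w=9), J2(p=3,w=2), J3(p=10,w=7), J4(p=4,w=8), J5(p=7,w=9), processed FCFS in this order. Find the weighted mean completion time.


Completion times:
  J1: C=6, w×C=9×6=54
  J2: C=9, w×C=2×9=18
  J3: C=19, w×C=7×19=133
  J4: C=23, w×C=8×23=184
  J5: C=30, w×C=9×30=270
Sum w×C = 659
Sum w = 35
Weighted avg = 659/35
= 18.83


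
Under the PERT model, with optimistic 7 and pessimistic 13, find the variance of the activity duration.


σ² = ((p - o) / 6)² = (p - o)² / 36
= (13 - 7)² / 36
= 6² / 36
= 36 / 36
= 1.0000
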